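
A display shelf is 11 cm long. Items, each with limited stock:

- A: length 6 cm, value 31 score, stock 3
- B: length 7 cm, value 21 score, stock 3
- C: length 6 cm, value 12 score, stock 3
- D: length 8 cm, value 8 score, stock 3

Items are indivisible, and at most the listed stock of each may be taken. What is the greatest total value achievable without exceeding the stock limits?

31 score

Best selections within length 11 and stock limits:
- 1×A: length 6, value 31
- 1×B: length 7, value 21
- 1×C: length 6, value 12
Best: 31 score.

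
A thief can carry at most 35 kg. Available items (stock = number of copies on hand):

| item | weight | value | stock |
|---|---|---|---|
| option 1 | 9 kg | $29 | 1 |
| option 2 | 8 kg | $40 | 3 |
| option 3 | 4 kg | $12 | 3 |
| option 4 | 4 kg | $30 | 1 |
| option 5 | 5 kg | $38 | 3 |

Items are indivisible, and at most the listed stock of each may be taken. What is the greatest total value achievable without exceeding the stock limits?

Top feasible selections:
- 2×option 2 + 1×option 4 + 3×option 5: weight 35, value 224
- 1×option 2 + 2×option 3 + 1×option 4 + 3×option 5: weight 35, value 208
- 2×option 2 + 1×option 3 + 3×option 5: weight 35, value 206
- 2×option 2 + 1×option 3 + 1×option 4 + 2×option 5: weight 34, value 198
Best: $224.

$224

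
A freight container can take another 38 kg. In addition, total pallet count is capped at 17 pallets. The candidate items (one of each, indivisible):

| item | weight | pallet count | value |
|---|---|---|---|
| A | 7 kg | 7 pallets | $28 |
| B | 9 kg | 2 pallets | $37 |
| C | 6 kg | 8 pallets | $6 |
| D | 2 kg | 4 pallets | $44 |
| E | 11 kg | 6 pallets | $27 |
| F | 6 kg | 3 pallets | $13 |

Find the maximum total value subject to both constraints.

$122

Feasible sets respecting both limits:
- A+B+D+F: weight 24, pallet count 16, value 122
- B+D+E+F: weight 28, pallet count 15, value 121
- A+B+D: weight 18, pallet count 13, value 109
Best: $122.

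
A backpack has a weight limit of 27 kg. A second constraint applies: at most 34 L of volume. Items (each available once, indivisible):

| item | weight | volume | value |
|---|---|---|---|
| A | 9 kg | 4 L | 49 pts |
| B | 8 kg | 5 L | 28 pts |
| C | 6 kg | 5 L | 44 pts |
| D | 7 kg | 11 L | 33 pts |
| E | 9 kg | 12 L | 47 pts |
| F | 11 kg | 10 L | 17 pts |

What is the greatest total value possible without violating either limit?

140 pts

Feasible sets respecting both limits:
- A+C+E: weight 24, volume 21, value 140
- A+D+E: weight 25, volume 27, value 129
- A+C+D: weight 22, volume 20, value 126
- A+B+E: weight 26, volume 21, value 124
Best: 140 pts.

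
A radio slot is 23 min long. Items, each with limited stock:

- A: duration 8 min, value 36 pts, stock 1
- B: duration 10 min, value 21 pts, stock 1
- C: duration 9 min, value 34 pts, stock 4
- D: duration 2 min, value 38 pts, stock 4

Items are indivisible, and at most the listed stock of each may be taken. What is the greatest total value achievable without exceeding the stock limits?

188 pts

Top feasible selections:
- 1×A + 4×D: duration 16, value 188
- 1×C + 4×D: duration 17, value 186
- 1×A + 1×C + 3×D: duration 23, value 184
- 1×B + 4×D: duration 18, value 173
Best: 188 pts.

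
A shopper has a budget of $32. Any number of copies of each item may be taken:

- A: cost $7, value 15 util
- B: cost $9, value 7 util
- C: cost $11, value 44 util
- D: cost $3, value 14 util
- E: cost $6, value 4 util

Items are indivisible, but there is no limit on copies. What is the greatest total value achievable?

Best value-per-unit is D at 14/3; filling with it alone gives 10×14 = 140.
Optimal mix: 1×C + 7×D → cost 32, value 142.

142 util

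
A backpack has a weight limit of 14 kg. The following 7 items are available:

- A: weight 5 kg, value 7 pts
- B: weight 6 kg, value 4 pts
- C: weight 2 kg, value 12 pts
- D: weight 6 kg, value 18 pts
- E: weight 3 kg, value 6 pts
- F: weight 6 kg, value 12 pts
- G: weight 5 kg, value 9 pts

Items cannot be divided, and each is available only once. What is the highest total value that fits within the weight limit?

42 pts

This is a 0/1 knapsack; check combinations near the capacity.
- C+D+F: weight 2+6+6=14, value 12+18+12=42
- C+D+G: weight 2+6+5=13, value 12+18+9=39
- A+C+D: weight 5+2+6=13, value 7+12+18=37
- C+D+E: weight 2+6+3=11, value 12+18+6=36
Best: 42 pts.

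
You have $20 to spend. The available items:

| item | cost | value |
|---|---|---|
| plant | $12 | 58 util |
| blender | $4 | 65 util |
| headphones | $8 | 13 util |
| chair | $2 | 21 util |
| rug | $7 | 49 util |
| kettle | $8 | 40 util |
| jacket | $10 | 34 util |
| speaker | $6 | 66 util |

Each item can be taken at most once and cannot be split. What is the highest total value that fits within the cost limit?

Check high-value combinations within $20:
- blender+chair+rug+speaker: cost 4+2+7+6=19, value 65+21+49+66=201
- blender+chair+kettle+speaker: cost 4+2+8+6=20, value 65+21+40+66=192
- blender+rug+speaker: cost 4+7+6=17, value 65+49+66=180
- blender+kettle+speaker: cost 4+8+6=18, value 65+40+66=171
Best: 201 util.

201 util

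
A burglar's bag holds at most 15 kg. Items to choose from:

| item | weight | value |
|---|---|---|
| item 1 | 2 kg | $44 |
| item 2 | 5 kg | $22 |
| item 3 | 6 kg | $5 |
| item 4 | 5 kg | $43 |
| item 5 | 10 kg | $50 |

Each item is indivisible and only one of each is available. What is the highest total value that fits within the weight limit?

$109

Check high-value combinations within 15 kg:
- item 1+item 2+item 4: weight 2+5+5=12, value 44+22+43=109
- item 1+item 5: weight 2+10=12, value 44+50=94
- item 4+item 5: weight 5+10=15, value 43+50=93
- item 1+item 3+item 4: weight 2+6+5=13, value 44+5+43=92
Best: $109.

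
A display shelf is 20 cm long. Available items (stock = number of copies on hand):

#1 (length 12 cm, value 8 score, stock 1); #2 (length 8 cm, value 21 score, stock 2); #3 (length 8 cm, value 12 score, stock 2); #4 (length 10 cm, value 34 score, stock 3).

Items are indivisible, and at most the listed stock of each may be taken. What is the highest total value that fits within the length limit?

Best selections within length 20 and stock limits:
- 2×#4: length 20, value 68
- 1×#2 + 1×#4: length 18, value 55
Best: 68 score.

68 score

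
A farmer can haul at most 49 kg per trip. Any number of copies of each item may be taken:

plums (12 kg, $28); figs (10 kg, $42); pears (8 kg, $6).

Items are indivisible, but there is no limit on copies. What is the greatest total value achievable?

Best value-per-unit is figs at 42/10; filling with it alone gives 4×42 = 168.
Optimal mix: 4×figs + 1×pears → weight 48, value 174.

$174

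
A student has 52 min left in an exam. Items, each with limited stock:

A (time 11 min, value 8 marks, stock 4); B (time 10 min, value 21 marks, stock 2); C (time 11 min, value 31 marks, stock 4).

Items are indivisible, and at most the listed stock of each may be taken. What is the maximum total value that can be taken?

124 marks

Best selections within time 52 and stock limits:
- 4×C: time 44, value 124
- 1×B + 3×C: time 43, value 114
Best: 124 marks.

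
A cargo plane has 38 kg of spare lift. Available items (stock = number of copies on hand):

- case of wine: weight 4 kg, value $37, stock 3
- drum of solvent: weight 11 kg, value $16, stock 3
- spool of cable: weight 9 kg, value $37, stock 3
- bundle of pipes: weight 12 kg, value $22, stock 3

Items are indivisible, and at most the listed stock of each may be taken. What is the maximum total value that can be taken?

$185

Top feasible selections:
- 3×case of wine + 2×spool of cable: weight 30, value 185
- 2×case of wine + 3×spool of cable: weight 35, value 185
Best: $185.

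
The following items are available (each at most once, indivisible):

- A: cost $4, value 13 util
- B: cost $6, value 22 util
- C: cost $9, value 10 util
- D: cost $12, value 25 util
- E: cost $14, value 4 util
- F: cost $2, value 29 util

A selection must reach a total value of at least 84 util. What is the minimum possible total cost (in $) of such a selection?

24

Subsets with value ≥ 84, sorted by total cost:
- A+B+D+F: cost 24, value 89
- B+C+D+F: cost 29, value 86
- A+B+C+D+F: cost 33, value 99
- A+B+D+E+F: cost 38, value 93
Minimum cost: 24 $.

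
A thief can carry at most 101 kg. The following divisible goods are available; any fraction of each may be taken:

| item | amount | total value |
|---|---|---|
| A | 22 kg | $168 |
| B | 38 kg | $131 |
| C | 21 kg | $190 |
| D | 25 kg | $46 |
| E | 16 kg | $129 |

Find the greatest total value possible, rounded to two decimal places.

625.36

Take in order of value per unit:
- C (190/21 per unit): all 21 → value 190, running total 190.00
- E (129/16 per unit): all 16 → value 129, running total 319.00
- A (168/22 per unit): all 22 → value 168, running total 487.00
- B (131/38 per unit): all 38 → value 131, running total 618.00
- D (46/25 per unit): 4 of 25 → value 4×46/25 = 7.3600, running total 625.36
Total 625.36.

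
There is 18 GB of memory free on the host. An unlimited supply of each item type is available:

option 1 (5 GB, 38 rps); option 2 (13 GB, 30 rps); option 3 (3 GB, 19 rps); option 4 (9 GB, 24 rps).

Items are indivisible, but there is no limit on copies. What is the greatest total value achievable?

133 rps

Best value-per-unit is option 1 at 38/5; filling with it alone gives 3×38 = 114.
Optimal mix: 3×option 1 + 1×option 3 → memory 18, value 133.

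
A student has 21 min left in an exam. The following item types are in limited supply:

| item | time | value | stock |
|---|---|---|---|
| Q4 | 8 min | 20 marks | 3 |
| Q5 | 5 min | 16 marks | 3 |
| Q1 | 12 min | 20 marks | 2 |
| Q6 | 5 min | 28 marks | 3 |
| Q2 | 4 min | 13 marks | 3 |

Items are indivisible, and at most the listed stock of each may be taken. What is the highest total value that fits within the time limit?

100 marks

Top feasible selections:
- 1×Q5 + 3×Q6: time 20, value 100
- 3×Q6 + 1×Q2: time 19, value 97
Best: 100 marks.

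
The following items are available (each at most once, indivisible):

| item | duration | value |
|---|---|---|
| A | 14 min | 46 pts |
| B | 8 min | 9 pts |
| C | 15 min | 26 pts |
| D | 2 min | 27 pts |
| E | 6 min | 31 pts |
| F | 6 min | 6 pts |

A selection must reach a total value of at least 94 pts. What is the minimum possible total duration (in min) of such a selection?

Subsets with value ≥ 94, sorted by total duration:
- A+D+E: duration 22, value 104
- A+D+E+F: duration 28, value 110
Minimum duration: 22 min.

22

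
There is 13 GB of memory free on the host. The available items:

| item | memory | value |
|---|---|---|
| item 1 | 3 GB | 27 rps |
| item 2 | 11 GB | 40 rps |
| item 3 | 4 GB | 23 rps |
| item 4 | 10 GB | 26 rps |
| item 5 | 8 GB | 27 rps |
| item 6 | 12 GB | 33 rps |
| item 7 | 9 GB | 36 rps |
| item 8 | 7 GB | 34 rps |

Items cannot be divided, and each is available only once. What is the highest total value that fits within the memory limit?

Check high-value combinations within 13 GB:
- item 1+item 7: memory 3+9=12, value 27+36=63
- item 1+item 8: memory 3+7=10, value 27+34=61
- item 3+item 7: memory 4+9=13, value 23+36=59
Best: 63 rps.

63 rps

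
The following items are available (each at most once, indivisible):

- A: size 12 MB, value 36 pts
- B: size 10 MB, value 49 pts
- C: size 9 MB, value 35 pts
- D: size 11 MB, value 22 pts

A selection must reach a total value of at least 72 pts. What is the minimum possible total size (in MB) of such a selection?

19

Subsets with value ≥ 72, sorted by total size:
- B+C: size 19, value 84
- A+B: size 22, value 85
- B+C+D: size 30, value 106
Minimum size: 19 MB.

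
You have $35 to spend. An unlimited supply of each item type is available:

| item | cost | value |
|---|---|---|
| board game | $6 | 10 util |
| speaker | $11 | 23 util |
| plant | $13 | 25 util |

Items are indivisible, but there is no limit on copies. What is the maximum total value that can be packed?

71 util

Best value-per-unit is speaker at 23/11; filling with it alone gives 3×23 = 69.
Optimal mix: 2×speaker + 1×plant → cost 35, value 71.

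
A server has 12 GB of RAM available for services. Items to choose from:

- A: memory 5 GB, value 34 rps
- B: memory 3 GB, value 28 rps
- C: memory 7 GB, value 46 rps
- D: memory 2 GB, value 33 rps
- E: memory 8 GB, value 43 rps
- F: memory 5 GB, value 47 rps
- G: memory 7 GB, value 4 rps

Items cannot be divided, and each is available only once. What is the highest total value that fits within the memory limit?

Check high-value combinations within 12 GB:
- A+D+F: memory 5+2+5=12, value 34+33+47=114
- B+D+F: memory 3+2+5=10, value 28+33+47=108
- B+C+D: memory 3+7+2=12, value 28+46+33=107
- A+B+D: memory 5+3+2=10, value 34+28+33=95
Best: 114 rps.

114 rps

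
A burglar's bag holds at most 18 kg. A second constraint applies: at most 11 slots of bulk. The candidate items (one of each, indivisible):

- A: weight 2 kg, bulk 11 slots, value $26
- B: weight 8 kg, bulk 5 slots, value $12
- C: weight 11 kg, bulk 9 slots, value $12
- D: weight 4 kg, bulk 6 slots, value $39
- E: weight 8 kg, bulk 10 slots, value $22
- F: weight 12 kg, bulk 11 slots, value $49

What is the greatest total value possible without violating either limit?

$51

Feasible sets respecting both limits:
- B+D: weight 12, bulk 11, value 51
- F: weight 12, bulk 11, value 49
- D: weight 4, bulk 6, value 39
- A: weight 2, bulk 11, value 26
Best: $51.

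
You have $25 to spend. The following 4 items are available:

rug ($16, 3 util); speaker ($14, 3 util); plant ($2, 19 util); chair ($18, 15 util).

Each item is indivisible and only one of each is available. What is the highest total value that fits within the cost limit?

Check high-value combinations within $25:
- plant+chair: cost 2+18=20, value 19+15=34
- speaker+plant: cost 14+2=16, value 3+19=22
- rug+plant: cost 16+2=18, value 3+19=22
- plant: cost 2, value 19
- chair: cost 18, value 15
Best: 34 util.

34 util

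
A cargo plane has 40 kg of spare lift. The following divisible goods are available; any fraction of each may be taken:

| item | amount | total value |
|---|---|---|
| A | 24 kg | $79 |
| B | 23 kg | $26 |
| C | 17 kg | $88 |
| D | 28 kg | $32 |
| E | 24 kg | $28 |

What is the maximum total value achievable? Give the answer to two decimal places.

Take in order of value per unit:
- C (88/17 per unit): all 17 → value 88, running total 88.00
- A (79/24 per unit): 23 of 24 → value 23×79/24 = 75.7083, running total 163.71
Total 163.71.

163.71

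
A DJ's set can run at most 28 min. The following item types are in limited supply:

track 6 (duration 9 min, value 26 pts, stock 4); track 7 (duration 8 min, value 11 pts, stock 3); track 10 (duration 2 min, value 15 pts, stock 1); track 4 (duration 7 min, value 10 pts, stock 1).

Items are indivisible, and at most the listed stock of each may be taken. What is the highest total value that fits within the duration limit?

Best selections within duration 28 and stock limits:
- 3×track 6: duration 27, value 78
- 2×track 6 + 1×track 7 + 1×track 10: duration 28, value 78
Best: 78 pts.

78 pts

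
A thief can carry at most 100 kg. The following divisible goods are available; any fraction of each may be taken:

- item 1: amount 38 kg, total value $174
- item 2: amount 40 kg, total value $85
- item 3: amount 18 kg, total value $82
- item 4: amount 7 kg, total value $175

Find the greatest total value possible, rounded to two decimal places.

509.63

Take in order of value per unit:
- item 4 (175/7 per unit): all 7 → value 175, running total 175.00
- item 1 (174/38 per unit): all 38 → value 174, running total 349.00
- item 3 (82/18 per unit): all 18 → value 82, running total 431.00
- item 2 (85/40 per unit): 37 of 40 → value 37×85/40 = 78.6250, running total 509.63
Total 509.63.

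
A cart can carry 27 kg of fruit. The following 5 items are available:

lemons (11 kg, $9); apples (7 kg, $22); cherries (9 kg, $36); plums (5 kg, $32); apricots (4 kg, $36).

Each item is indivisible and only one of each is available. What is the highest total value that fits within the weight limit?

$126

This is a 0/1 knapsack; check combinations near the capacity.
- apples+cherries+plums+apricots: weight 7+9+5+4=25, value 22+36+32+36=126
- cherries+plums+apricots: weight 9+5+4=18, value 36+32+36=104
- lemons+apples+plums+apricots: weight 11+7+5+4=27, value 9+22+32+36=99
- apples+cherries+apricots: weight 7+9+4=20, value 22+36+36=94
- apples+plums+apricots: weight 7+5+4=16, value 22+32+36=90
Best: $126.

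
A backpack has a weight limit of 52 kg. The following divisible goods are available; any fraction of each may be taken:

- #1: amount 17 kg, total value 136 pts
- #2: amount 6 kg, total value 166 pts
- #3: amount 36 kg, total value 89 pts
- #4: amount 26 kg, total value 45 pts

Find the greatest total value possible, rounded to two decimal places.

Take in order of value per unit:
- #2 (166/6 per unit): all 6 → value 166, running total 166.00
- #1 (136/17 per unit): all 17 → value 136, running total 302.00
- #3 (89/36 per unit): 29 of 36 → value 29×89/36 = 71.6944, running total 373.69
Total 373.69.

373.69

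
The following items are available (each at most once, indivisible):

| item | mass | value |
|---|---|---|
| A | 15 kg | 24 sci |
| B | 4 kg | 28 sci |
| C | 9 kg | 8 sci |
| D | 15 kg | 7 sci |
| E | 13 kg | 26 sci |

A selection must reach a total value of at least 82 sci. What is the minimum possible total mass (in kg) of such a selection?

41

Subsets with value ≥ 82, sorted by total mass:
- A+B+C+E: mass 41, value 86
- A+B+D+E: mass 47, value 85
- A+B+C+D+E: mass 56, value 93
Minimum mass: 41 kg.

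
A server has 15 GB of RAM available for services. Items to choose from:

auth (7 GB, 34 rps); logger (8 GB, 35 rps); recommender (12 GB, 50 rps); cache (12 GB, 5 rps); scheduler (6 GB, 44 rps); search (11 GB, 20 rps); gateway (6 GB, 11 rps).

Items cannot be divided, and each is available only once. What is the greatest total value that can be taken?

This is a 0/1 knapsack; check combinations near the capacity.
- logger+scheduler: memory 8+6=14, value 35+44=79
- auth+scheduler: memory 7+6=13, value 34+44=78
- auth+logger: memory 7+8=15, value 34+35=69
- scheduler+gateway: memory 6+6=12, value 44+11=55
Best: 79 rps.

79 rps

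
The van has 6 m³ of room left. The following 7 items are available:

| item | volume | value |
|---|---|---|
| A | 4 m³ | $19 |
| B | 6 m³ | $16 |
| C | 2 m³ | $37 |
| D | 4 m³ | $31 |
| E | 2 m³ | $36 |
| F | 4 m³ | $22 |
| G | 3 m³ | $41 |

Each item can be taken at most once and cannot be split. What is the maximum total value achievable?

$78

Check high-value combinations within 6 m³:
- C+G: volume 2+3=5, value 37+41=78
- E+G: volume 2+3=5, value 36+41=77
- C+E: volume 2+2=4, value 37+36=73
- C+D: volume 2+4=6, value 37+31=68
- D+E: volume 4+2=6, value 31+36=67
Best: $78.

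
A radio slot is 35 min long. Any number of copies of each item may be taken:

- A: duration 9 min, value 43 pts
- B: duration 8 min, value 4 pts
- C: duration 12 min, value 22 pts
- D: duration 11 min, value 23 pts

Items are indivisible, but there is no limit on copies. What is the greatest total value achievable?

Best value-per-unit is A at 43/9; filling with it alone gives 3×43 = 129.
Optimal mix: 3×A + 1×B → duration 35, value 133.

133 pts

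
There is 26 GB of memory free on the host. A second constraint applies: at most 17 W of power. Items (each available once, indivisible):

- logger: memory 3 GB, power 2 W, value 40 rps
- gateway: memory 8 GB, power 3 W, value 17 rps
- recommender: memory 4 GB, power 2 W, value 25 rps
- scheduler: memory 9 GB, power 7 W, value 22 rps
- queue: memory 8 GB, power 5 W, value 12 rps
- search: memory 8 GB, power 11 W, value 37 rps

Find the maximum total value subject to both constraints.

Feasible sets respecting both limits:
- logger+gateway+recommender+scheduler: memory 24, power 14, value 104
- logger+recommender+search: memory 15, power 15, value 102
- logger+recommender+scheduler+queue: memory 24, power 16, value 99
Best: 104 rps.

104 rps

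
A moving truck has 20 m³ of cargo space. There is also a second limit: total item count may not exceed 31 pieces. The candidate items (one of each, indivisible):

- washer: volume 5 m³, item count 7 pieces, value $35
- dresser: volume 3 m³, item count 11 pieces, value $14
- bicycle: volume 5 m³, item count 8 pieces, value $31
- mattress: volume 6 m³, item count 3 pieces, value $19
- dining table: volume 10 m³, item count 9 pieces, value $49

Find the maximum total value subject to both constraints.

$115

Feasible sets respecting both limits:
- washer+bicycle+dining table: volume 20, item count 24, value 115
- washer+dresser+bicycle+mattress: volume 19, item count 29, value 99
- washer+dresser+dining table: volume 18, item count 27, value 98
- dresser+bicycle+dining table: volume 18, item count 28, value 94
Best: $115.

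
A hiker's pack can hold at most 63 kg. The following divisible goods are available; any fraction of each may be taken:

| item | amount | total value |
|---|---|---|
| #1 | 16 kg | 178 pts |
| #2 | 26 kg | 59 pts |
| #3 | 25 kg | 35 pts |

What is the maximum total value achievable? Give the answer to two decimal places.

Take in order of value per unit:
- #1 (178/16 per unit): all 16 → value 178, running total 178.00
- #2 (59/26 per unit): all 26 → value 59, running total 237.00
- #3 (35/25 per unit): 21 of 25 → value 21×35/25 = 29.4000, running total 266.40
Total 266.40.

266.40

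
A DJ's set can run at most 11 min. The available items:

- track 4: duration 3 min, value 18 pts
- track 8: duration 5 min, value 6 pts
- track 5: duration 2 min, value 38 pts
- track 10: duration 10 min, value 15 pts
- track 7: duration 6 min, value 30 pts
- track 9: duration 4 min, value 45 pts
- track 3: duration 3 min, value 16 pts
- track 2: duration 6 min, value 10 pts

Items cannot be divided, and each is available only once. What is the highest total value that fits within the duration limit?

101 pts

Check high-value combinations within 11 min:
- track 4+track 5+track 9: duration 3+2+4=9, value 18+38+45=101
- track 5+track 9+track 3: duration 2+4+3=9, value 38+45+16=99
- track 8+track 5+track 9: duration 5+2+4=11, value 6+38+45=89
Best: 101 pts.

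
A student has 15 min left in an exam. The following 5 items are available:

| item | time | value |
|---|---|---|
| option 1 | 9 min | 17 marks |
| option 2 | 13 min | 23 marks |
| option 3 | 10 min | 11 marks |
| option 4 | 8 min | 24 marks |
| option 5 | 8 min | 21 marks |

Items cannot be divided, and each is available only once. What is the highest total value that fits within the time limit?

24 marks

Check high-value combinations within 15 min:
- option 4: time 8, value 24
- option 2: time 13, value 23
- option 5: time 8, value 21
Best: 24 marks.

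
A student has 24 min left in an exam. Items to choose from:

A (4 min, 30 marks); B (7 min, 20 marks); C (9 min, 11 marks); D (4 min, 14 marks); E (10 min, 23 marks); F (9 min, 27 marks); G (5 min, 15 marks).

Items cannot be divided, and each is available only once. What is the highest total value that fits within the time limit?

This is a 0/1 knapsack; check combinations near the capacity.
- A+B+D+F: time 4+7+4+9=24, value 30+20+14+27=91
- A+D+F+G: time 4+4+9+5=22, value 30+14+27+15=86
- A+D+E+G: time 4+4+10+5=23, value 30+14+23+15=82
- A+E+F: time 4+10+9=23, value 30+23+27=80
- A+B+D+G: time 4+7+4+5=20, value 30+20+14+15=79
Best: 91 marks.

91 marks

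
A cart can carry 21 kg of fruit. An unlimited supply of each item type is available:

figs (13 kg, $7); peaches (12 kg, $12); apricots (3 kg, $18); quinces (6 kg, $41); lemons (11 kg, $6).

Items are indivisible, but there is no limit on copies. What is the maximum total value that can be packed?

$141

Best value-per-unit is quinces at 41/6; filling with it alone gives 3×41 = 123.
Optimal mix: 1×apricots + 3×quinces → weight 21, value 141.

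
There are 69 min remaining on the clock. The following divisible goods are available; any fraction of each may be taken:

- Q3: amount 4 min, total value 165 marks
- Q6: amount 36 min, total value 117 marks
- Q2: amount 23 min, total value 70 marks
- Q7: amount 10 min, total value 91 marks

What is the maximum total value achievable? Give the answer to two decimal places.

430.83

Take in order of value per unit:
- Q3 (165/4 per unit): all 4 → value 165, running total 165.00
- Q7 (91/10 per unit): all 10 → value 91, running total 256.00
- Q6 (117/36 per unit): all 36 → value 117, running total 373.00
- Q2 (70/23 per unit): 19 of 23 → value 19×70/23 = 57.8261, running total 430.83
Total 430.83.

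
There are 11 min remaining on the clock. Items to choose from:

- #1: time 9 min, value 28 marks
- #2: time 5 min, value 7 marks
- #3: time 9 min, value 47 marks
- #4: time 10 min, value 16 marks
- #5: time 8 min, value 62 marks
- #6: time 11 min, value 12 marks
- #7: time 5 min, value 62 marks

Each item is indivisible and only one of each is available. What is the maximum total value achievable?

69 marks

Check high-value combinations within 11 min:
- #2+#7: time 5+5=10, value 7+62=69
- #7: time 5, value 62
- #5: time 8, value 62
- #3: time 9, value 47
Best: 69 marks.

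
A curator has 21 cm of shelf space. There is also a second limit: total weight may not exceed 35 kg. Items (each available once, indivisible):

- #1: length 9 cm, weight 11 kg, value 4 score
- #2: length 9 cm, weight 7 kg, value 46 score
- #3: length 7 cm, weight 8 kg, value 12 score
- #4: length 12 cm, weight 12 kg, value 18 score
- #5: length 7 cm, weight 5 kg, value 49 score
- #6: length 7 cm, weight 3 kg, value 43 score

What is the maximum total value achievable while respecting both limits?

Feasible sets respecting both limits:
- #3+#5+#6: length 21, weight 16, value 104
- #2+#5: length 16, weight 12, value 95
- #5+#6: length 14, weight 8, value 92
- #2+#6: length 16, weight 10, value 89
Best: 104 score.

104 score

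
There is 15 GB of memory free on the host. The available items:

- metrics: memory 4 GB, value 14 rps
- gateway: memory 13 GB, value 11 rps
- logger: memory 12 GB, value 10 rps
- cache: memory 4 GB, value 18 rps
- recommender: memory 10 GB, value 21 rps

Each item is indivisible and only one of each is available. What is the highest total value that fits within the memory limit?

39 rps

Check high-value combinations within 15 GB:
- cache+recommender: memory 4+10=14, value 18+21=39
- metrics+recommender: memory 4+10=14, value 14+21=35
- metrics+cache: memory 4+4=8, value 14+18=32
Best: 39 rps.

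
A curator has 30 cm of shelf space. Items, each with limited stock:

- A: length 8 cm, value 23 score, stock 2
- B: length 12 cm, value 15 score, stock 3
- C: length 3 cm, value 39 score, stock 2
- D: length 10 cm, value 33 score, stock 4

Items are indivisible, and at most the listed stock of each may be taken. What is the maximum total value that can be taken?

Top feasible selections:
- 2×C + 2×D: length 26, value 144
- 1×A + 2×C + 1×D: length 24, value 134
Best: 144 score.

144 score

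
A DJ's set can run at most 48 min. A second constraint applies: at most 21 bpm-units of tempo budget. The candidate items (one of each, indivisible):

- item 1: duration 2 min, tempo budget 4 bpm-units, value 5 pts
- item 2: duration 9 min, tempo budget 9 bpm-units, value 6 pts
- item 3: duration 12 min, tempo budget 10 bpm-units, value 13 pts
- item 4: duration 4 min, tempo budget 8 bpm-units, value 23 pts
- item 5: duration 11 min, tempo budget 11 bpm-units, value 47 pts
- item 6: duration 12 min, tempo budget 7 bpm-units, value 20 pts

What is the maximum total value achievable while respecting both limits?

70 pts

Feasible sets respecting both limits:
- item 4+item 5: duration 15, tempo budget 19, value 70
- item 5+item 6: duration 23, tempo budget 18, value 67
- item 3+item 5: duration 23, tempo budget 21, value 60
- item 2+item 5: duration 20, tempo budget 20, value 53
Best: 70 pts.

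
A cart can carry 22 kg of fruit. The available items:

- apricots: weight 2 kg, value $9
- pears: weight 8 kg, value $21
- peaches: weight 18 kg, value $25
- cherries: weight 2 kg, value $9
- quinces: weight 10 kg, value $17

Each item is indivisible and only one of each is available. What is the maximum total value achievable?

Check high-value combinations within 22 kg:
- apricots+pears+cherries+quinces: weight 2+8+2+10=22, value 9+21+9+17=56
- apricots+pears+quinces: weight 2+8+10=20, value 9+21+17=47
- pears+cherries+quinces: weight 8+2+10=20, value 21+9+17=47
- apricots+peaches+cherries: weight 2+18+2=22, value 9+25+9=43
- apricots+pears+cherries: weight 2+8+2=12, value 9+21+9=39
Best: $56.

$56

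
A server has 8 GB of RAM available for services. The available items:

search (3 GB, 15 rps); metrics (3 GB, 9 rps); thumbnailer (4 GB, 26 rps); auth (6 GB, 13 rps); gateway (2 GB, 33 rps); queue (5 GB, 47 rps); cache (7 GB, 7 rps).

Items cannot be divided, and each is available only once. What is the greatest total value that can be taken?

Check high-value combinations within 8 GB:
- gateway+queue: memory 2+5=7, value 33+47=80
- search+queue: memory 3+5=8, value 15+47=62
- thumbnailer+gateway: memory 4+2=6, value 26+33=59
- search+metrics+gateway: memory 3+3+2=8, value 15+9+33=57
Best: 80 rps.

80 rps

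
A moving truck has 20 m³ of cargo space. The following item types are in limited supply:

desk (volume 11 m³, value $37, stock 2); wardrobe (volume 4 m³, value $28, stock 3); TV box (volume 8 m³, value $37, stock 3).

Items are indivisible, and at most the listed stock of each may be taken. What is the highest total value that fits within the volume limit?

$121

Top feasible selections:
- 3×wardrobe + 1×TV box: volume 20, value 121
- 1×wardrobe + 2×TV box: volume 20, value 102
Best: $121.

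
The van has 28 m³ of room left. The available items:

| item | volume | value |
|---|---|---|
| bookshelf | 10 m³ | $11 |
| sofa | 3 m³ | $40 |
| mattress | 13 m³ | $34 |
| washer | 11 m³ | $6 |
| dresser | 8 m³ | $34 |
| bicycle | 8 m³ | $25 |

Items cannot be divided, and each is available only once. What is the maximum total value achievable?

Check high-value combinations within 28 m³:
- sofa+mattress+dresser: volume 3+13+8=24, value 40+34+34=108
- sofa+dresser+bicycle: volume 3+8+8=19, value 40+34+25=99
- sofa+mattress+bicycle: volume 3+13+8=24, value 40+34+25=99
Best: $108.

$108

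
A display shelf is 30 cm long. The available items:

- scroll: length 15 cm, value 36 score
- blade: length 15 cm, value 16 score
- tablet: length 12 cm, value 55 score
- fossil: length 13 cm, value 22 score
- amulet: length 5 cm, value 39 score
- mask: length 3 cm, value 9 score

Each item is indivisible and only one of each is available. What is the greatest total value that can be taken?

Check high-value combinations within 30 cm:
- tablet+fossil+amulet: length 12+13+5=30, value 55+22+39=116
- tablet+amulet+mask: length 12+5+3=20, value 55+39+9=103
- scroll+tablet+mask: length 15+12+3=30, value 36+55+9=100
- tablet+amulet: length 12+5=17, value 55+39=94
- scroll+tablet: length 15+12=27, value 36+55=91
Best: 116 score.

116 score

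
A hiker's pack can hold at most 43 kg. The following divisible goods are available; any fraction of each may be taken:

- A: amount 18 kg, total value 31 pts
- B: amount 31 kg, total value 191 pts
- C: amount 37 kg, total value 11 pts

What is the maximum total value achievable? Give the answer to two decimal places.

211.67

Take in order of value per unit:
- B (191/31 per unit): all 31 → value 191, running total 191.00
- A (31/18 per unit): 12 of 18 → value 12×31/18 = 20.6667, running total 211.67
Total 211.67.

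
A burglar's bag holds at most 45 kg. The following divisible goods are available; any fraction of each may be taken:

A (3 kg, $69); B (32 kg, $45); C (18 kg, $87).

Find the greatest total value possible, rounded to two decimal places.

Take in order of value per unit:
- A (69/3 per unit): all 3 → value 69, running total 69.00
- C (87/18 per unit): all 18 → value 87, running total 156.00
- B (45/32 per unit): 24 of 32 → value 24×45/32 = 33.7500, running total 189.75
Total 189.75.

189.75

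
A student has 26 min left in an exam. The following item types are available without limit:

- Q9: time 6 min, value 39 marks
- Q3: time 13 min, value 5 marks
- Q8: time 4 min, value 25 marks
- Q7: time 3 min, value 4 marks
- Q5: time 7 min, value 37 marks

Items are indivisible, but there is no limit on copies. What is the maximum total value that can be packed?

Best value-per-unit is Q9 at 39/6; filling with it alone gives 4×39 = 156.
Optimal mix: 3×Q9 + 2×Q8 → time 26, value 167.

167 marks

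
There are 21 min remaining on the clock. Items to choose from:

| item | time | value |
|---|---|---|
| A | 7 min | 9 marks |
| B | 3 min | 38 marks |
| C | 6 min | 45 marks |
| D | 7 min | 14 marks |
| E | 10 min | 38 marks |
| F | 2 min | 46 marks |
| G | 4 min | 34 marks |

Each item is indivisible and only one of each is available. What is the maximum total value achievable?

Check high-value combinations within 21 min:
- B+C+E+F: time 3+6+10+2=21, value 38+45+38+46=167
- B+C+F+G: time 3+6+2+4=15, value 38+45+46+34=163
- B+E+F+G: time 3+10+2+4=19, value 38+38+46+34=156
- B+C+D+F: time 3+6+7+2=18, value 38+45+14+46=143
- C+D+F+G: time 6+7+2+4=19, value 45+14+46+34=139
Best: 167 marks.

167 marks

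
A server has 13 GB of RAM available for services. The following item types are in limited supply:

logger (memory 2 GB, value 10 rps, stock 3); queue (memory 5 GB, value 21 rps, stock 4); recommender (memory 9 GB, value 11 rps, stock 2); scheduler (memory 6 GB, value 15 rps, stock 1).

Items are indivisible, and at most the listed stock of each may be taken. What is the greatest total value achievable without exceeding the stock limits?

Best selections within memory 13 and stock limits:
- 1×logger + 2×queue: memory 12, value 52
- 3×logger + 1×queue: memory 11, value 51
- 1×logger + 1×queue + 1×scheduler: memory 13, value 46
- 3×logger + 1×scheduler: memory 12, value 45
Best: 52 rps.

52 rps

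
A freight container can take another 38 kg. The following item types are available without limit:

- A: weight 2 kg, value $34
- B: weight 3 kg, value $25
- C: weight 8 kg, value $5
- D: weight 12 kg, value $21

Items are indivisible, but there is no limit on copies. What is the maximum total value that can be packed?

$646

Best value-per-unit is A at 34/2, and filling with it alone uses weight 19×2=38. No mix of the others beats 19×34 = 646.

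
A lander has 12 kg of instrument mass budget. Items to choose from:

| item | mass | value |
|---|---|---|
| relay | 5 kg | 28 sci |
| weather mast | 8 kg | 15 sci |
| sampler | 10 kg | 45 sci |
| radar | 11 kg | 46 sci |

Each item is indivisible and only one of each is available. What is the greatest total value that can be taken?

46 sci

Check high-value combinations within 12 kg:
- radar: mass 11, value 46
- sampler: mass 10, value 45
- relay: mass 5, value 28
Best: 46 sci.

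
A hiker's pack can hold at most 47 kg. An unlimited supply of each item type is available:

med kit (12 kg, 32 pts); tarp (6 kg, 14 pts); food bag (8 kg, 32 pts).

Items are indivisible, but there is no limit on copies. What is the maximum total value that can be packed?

174 pts

Best value-per-unit is food bag at 32/8; filling with it alone gives 5×32 = 160.
Optimal mix: 1×tarp + 5×food bag → weight 46, value 174.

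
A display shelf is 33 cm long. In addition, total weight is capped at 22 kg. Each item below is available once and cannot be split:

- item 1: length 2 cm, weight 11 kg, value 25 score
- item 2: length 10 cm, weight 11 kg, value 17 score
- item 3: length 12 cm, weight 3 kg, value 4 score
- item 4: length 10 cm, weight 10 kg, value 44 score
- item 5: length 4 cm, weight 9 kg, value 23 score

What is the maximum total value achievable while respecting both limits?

Feasible sets respecting both limits:
- item 3+item 4+item 5: length 26, weight 22, value 71
- item 1+item 4: length 12, weight 21, value 69
- item 4+item 5: length 14, weight 19, value 67
- item 2+item 4: length 20, weight 21, value 61
Best: 71 score.

71 score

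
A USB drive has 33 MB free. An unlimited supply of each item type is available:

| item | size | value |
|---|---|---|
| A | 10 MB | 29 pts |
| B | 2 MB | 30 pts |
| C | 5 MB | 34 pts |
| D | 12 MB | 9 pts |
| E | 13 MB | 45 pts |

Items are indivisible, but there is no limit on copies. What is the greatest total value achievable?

Best value-per-unit is B at 30/2, and filling with it alone uses size 16×2=32. No mix of the others beats 16×30 = 480.

480 pts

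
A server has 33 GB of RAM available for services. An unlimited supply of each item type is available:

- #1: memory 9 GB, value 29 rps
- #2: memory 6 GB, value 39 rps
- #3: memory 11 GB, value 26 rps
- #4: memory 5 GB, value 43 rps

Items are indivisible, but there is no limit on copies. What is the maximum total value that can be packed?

Best value-per-unit is #4 at 43/5, and filling with it alone uses memory 6×5=30. No mix of the others beats 6×43 = 258.

258 rps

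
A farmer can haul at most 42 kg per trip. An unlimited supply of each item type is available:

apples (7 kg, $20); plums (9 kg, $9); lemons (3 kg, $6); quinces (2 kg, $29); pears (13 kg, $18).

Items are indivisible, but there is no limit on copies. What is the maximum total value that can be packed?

$609

Best value-per-unit is quinces at 29/2, and filling with it alone uses weight 21×2=42. No mix of the others beats 21×29 = 609.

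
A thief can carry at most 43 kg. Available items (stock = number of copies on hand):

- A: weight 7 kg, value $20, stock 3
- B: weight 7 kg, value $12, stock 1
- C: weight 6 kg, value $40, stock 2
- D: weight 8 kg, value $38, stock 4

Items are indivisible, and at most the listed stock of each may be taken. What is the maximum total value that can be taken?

Top feasible selections:
- 1×A + 2×C + 3×D: weight 43, value 214
- 1×B + 2×C + 3×D: weight 43, value 206
- 2×A + 2×C + 2×D: weight 42, value 196
Best: $214.

$214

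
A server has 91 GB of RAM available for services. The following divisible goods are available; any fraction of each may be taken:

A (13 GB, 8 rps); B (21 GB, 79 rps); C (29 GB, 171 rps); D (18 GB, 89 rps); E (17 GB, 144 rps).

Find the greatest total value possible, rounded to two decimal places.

Take in order of value per unit:
- E (144/17 per unit): all 17 → value 144, running total 144.00
- C (171/29 per unit): all 29 → value 171, running total 315.00
- D (89/18 per unit): all 18 → value 89, running total 404.00
- B (79/21 per unit): all 21 → value 79, running total 483.00
- A (8/13 per unit): 6 of 13 → value 6×8/13 = 3.6923, running total 486.69
Total 486.69.

486.69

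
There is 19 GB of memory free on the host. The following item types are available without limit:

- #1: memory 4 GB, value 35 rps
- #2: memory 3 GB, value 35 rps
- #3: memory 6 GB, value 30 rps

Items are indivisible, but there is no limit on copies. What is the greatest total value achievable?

Best value-per-unit is #2 at 35/3; filling with it alone gives 6×35 = 210.
Optimal mix: 1×#1 + 5×#2 → memory 19, value 210.

210 rps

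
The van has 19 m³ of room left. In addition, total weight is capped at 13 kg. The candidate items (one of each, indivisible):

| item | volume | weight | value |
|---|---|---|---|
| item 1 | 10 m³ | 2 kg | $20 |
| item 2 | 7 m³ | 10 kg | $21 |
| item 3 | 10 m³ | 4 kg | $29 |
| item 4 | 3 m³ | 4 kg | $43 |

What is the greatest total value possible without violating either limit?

$72

Feasible sets respecting both limits:
- item 3+item 4: volume 13, weight 8, value 72
- item 1+item 4: volume 13, weight 6, value 63
- item 4: volume 3, weight 4, value 43
Best: $72.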